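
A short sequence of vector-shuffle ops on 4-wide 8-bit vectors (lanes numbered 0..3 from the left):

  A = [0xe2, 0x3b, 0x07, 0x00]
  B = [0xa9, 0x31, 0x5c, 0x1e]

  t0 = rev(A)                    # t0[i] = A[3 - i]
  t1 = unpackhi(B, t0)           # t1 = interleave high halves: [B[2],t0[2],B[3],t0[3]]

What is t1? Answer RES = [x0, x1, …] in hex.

RES = [ 0x5c  0x3b  0x1e  0xe2 ]

  t0: 00 07 3b e2
  t1: 5c 3b 1e e2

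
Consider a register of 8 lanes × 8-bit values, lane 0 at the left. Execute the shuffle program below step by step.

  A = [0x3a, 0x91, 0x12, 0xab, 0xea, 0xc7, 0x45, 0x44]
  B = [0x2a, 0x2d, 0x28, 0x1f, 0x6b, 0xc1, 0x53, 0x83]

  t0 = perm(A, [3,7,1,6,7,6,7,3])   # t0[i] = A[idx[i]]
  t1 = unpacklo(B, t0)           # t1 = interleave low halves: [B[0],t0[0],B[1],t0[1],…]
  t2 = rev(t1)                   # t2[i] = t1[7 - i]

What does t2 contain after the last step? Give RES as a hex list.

RES = [ 0x45  0x1f  0x91  0x28  0x44  0x2d  0xab  0x2a ]

t0 = [0xab, 0x44, 0x91, 0x45, 0x44, 0x45, 0x44, 0xab]
t1 = [0x2a, 0xab, 0x2d, 0x44, 0x28, 0x91, 0x1f, 0x45]
t2 = [0x45, 0x1f, 0x91, 0x28, 0x44, 0x2d, 0xab, 0x2a]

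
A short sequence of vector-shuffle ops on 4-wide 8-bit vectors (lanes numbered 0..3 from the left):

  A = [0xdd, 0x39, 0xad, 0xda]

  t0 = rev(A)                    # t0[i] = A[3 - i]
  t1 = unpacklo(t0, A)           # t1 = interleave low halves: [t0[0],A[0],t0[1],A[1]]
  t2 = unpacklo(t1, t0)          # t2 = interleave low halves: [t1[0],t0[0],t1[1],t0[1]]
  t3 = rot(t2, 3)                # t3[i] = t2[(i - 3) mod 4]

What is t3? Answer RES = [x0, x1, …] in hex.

  t0: da ad 39 dd
  t1: da dd ad 39
  t2: da da dd ad
  t3: da dd ad da

RES = [ 0xda  0xdd  0xad  0xda ]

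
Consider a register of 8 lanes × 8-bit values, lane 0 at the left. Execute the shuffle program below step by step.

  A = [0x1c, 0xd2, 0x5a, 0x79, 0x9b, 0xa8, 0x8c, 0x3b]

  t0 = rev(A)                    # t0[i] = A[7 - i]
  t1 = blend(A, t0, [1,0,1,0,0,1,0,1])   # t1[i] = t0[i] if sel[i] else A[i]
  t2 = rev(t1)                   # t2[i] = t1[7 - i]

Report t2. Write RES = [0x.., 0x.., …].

RES = [ 0x1c  0x8c  0x5a  0x9b  0x79  0xa8  0xd2  0x3b ]

  t0: 3b 8c a8 9b 79 5a d2 1c
  t1: 3b d2 a8 79 9b 5a 8c 1c
  t2: 1c 8c 5a 9b 79 a8 d2 3b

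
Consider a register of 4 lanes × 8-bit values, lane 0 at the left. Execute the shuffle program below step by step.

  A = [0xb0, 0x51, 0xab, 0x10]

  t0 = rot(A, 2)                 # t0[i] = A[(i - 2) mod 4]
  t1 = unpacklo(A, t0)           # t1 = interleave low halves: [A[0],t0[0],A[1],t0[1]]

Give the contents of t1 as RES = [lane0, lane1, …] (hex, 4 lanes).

  t0: ab 10 b0 51
  t1: b0 ab 51 10

RES = [0xb0, 0xab, 0x51, 0x10]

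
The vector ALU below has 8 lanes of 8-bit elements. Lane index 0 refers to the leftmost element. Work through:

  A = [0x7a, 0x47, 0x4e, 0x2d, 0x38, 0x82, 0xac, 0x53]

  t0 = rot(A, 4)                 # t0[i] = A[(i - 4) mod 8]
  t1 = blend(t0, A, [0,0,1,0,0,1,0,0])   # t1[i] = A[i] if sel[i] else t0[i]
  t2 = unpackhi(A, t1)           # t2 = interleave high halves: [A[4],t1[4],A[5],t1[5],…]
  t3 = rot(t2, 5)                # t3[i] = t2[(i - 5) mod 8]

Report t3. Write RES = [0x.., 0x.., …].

→ t0 |38|82|ac|53|7a|47|4e|2d|
→ t1 |38|82|4e|53|7a|82|4e|2d|
→ t2 |38|7a|82|82|ac|4e|53|2d|
→ t3 |82|ac|4e|53|2d|38|7a|82|

RES = [ 0x82  0xac  0x4e  0x53  0x2d  0x38  0x7a  0x82 ]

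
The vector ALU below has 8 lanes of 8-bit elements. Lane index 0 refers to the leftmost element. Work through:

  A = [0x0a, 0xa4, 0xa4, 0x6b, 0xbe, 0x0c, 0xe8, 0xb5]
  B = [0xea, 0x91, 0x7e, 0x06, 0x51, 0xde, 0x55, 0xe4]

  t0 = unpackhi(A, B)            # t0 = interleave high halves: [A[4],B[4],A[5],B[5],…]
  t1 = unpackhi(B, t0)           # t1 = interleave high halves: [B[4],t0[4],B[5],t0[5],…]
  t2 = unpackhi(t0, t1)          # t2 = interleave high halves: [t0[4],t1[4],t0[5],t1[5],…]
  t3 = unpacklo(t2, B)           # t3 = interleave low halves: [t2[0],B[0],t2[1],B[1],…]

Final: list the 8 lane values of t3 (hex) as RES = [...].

→ t0 |be|51|0c|de|e8|55|b5|e4|
→ t1 |51|e8|de|55|55|b5|e4|e4|
→ t2 |e8|55|55|b5|b5|e4|e4|e4|
→ t3 |e8|ea|55|91|55|7e|b5|06|

RES = [0xe8, 0xea, 0x55, 0x91, 0x55, 0x7e, 0xb5, 0x06]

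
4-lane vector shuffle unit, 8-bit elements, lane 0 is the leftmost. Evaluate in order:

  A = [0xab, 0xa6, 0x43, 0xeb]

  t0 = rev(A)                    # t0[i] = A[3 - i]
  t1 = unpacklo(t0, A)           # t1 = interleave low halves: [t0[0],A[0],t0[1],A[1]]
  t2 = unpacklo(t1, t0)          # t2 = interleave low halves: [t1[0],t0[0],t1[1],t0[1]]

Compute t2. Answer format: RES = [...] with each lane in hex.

→ t0 |eb|43|a6|ab|
→ t1 |eb|ab|43|a6|
→ t2 |eb|eb|ab|43|

RES = [0xeb, 0xeb, 0xab, 0x43]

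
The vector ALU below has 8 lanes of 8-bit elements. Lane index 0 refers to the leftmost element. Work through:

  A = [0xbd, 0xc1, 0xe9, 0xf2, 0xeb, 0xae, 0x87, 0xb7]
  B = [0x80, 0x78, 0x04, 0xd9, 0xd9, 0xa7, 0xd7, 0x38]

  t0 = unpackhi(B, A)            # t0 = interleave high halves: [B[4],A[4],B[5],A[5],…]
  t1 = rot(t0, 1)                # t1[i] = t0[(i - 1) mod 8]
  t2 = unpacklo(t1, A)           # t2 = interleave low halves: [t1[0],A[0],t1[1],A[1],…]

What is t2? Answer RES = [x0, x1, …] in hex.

RES = [ 0xb7  0xbd  0xd9  0xc1  0xeb  0xe9  0xa7  0xf2 ]

  t0: d9 eb a7 ae d7 87 38 b7
  t1: b7 d9 eb a7 ae d7 87 38
  t2: b7 bd d9 c1 eb e9 a7 f2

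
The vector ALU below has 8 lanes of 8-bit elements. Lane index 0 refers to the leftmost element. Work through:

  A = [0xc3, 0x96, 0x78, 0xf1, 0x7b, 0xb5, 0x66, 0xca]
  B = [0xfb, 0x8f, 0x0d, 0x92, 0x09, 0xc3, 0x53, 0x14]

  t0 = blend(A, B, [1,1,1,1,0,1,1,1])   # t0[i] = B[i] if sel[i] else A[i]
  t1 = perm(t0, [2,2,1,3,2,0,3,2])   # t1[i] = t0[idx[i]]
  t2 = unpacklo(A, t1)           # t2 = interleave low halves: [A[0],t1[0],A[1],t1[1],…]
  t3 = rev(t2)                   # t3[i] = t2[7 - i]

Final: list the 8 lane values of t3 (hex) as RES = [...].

RES = [0x92, 0xf1, 0x8f, 0x78, 0x0d, 0x96, 0x0d, 0xc3]

→ t0 |fb|8f|0d|92|7b|c3|53|14|
→ t1 |0d|0d|8f|92|0d|fb|92|0d|
→ t2 |c3|0d|96|0d|78|8f|f1|92|
→ t3 |92|f1|8f|78|0d|96|0d|c3|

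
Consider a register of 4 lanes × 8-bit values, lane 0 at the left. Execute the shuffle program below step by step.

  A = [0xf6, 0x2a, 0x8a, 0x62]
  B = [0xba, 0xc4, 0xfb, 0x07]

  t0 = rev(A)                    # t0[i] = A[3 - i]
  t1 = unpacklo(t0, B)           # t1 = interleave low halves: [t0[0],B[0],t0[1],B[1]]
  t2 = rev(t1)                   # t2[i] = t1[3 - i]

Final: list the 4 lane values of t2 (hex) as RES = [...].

RES = [ 0xc4  0x8a  0xba  0x62 ]

  t0: 62 8a 2a f6
  t1: 62 ba 8a c4
  t2: c4 8a ba 62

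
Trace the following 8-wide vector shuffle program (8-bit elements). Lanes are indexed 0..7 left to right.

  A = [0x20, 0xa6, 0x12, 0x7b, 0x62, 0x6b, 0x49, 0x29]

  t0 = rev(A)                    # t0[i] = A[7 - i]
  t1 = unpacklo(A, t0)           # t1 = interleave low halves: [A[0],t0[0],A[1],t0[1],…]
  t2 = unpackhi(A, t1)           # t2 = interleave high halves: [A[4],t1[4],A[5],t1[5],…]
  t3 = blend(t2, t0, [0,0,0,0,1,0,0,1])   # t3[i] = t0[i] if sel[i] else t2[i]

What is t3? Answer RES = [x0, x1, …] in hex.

RES = [ 0x62  0x12  0x6b  0x6b  0x7b  0x7b  0x29  0x20 ]

t0 = [0x29, 0x49, 0x6b, 0x62, 0x7b, 0x12, 0xa6, 0x20]
t1 = [0x20, 0x29, 0xa6, 0x49, 0x12, 0x6b, 0x7b, 0x62]
t2 = [0x62, 0x12, 0x6b, 0x6b, 0x49, 0x7b, 0x29, 0x62]
t3 = [0x62, 0x12, 0x6b, 0x6b, 0x7b, 0x7b, 0x29, 0x20]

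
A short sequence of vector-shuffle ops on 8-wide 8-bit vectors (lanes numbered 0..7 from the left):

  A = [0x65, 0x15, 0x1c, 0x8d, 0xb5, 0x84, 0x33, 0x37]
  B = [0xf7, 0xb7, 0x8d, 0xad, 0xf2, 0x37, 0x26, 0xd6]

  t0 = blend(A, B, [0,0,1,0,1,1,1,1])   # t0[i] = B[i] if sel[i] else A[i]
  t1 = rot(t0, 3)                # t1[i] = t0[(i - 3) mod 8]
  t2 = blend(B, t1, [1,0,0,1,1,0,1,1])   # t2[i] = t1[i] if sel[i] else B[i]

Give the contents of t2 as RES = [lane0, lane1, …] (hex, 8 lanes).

RES = [ 0x37  0xb7  0x8d  0x65  0x15  0x37  0x8d  0xf2 ]

  t0: 65 15 8d 8d f2 37 26 d6
  t1: 37 26 d6 65 15 8d 8d f2
  t2: 37 b7 8d 65 15 37 8d f2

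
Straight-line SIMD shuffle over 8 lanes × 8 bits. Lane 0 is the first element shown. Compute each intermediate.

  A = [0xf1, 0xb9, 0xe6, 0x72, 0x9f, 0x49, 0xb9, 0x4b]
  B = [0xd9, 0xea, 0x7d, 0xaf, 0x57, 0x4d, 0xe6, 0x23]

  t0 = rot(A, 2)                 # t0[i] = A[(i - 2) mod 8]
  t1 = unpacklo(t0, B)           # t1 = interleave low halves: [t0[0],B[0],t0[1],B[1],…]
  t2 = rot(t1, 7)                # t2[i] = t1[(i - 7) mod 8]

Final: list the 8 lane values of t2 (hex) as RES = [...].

RES = [0xd9, 0x4b, 0xea, 0xf1, 0x7d, 0xb9, 0xaf, 0xb9]

  t0: b9 4b f1 b9 e6 72 9f 49
  t1: b9 d9 4b ea f1 7d b9 af
  t2: d9 4b ea f1 7d b9 af b9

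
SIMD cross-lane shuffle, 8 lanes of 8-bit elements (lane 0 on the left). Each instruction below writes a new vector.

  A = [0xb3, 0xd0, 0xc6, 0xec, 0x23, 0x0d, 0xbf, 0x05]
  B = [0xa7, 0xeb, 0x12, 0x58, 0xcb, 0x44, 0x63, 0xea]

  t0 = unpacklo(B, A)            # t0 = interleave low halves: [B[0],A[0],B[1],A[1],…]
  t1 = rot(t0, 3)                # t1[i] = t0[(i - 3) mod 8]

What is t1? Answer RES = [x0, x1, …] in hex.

  t0: a7 b3 eb d0 12 c6 58 ec
  t1: c6 58 ec a7 b3 eb d0 12

RES = [ 0xc6  0x58  0xec  0xa7  0xb3  0xeb  0xd0  0x12 ]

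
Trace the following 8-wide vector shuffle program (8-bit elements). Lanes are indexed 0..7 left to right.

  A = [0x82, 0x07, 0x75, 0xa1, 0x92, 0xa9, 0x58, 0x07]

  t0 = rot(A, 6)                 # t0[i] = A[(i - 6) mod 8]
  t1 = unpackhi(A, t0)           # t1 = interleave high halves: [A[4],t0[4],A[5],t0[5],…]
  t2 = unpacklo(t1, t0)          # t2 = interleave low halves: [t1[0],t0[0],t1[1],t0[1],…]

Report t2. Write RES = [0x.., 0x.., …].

t0 = [0x75, 0xa1, 0x92, 0xa9, 0x58, 0x07, 0x82, 0x07]
t1 = [0x92, 0x58, 0xa9, 0x07, 0x58, 0x82, 0x07, 0x07]
t2 = [0x92, 0x75, 0x58, 0xa1, 0xa9, 0x92, 0x07, 0xa9]

RES = [ 0x92  0x75  0x58  0xa1  0xa9  0x92  0x07  0xa9 ]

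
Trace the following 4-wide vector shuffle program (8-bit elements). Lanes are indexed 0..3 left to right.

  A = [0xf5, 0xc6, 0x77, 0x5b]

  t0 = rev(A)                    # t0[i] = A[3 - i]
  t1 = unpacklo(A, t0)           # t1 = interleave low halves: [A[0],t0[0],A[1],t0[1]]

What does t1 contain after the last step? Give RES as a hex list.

RES = [0xf5, 0x5b, 0xc6, 0x77]

t0 = [0x5b, 0x77, 0xc6, 0xf5]
t1 = [0xf5, 0x5b, 0xc6, 0x77]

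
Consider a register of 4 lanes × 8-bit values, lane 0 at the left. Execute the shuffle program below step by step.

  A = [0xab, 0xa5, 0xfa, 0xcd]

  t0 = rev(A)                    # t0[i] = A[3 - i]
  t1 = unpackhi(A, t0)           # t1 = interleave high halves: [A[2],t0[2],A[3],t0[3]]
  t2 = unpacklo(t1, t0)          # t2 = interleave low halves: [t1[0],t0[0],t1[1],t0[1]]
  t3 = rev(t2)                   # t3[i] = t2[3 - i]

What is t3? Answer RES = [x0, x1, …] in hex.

RES = [ 0xfa  0xa5  0xcd  0xfa ]

  t0: cd fa a5 ab
  t1: fa a5 cd ab
  t2: fa cd a5 fa
  t3: fa a5 cd fa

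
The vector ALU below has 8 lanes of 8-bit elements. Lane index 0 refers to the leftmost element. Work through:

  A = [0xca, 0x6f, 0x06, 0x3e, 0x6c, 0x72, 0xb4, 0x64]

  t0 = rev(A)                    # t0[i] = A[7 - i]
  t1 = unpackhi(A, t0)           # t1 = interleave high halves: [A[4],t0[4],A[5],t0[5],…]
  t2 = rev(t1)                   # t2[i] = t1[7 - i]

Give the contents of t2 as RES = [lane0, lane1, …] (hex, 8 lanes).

t0 = [0x64, 0xb4, 0x72, 0x6c, 0x3e, 0x06, 0x6f, 0xca]
t1 = [0x6c, 0x3e, 0x72, 0x06, 0xb4, 0x6f, 0x64, 0xca]
t2 = [0xca, 0x64, 0x6f, 0xb4, 0x06, 0x72, 0x3e, 0x6c]

RES = [0xca, 0x64, 0x6f, 0xb4, 0x06, 0x72, 0x3e, 0x6c]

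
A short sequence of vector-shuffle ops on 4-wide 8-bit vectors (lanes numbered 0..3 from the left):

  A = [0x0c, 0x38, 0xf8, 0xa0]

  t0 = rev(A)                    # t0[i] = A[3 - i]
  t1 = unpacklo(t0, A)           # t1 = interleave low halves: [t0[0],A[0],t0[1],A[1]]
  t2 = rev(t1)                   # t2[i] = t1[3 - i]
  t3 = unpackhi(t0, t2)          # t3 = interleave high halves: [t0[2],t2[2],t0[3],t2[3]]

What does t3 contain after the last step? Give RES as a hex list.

→ t0 |a0|f8|38|0c|
→ t1 |a0|0c|f8|38|
→ t2 |38|f8|0c|a0|
→ t3 |38|0c|0c|a0|

RES = [ 0x38  0x0c  0x0c  0xa0 ]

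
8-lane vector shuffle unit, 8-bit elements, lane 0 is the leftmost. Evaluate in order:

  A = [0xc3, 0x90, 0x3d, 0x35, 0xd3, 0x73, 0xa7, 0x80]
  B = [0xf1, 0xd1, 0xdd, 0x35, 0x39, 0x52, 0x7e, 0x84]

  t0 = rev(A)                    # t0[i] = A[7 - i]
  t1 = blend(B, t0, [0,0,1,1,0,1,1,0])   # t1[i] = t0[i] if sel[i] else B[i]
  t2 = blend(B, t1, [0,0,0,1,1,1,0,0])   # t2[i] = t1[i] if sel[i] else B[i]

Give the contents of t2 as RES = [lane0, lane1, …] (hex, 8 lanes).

RES = [ 0xf1  0xd1  0xdd  0xd3  0x39  0x3d  0x7e  0x84 ]

t0 = [0x80, 0xa7, 0x73, 0xd3, 0x35, 0x3d, 0x90, 0xc3]
t1 = [0xf1, 0xd1, 0x73, 0xd3, 0x39, 0x3d, 0x90, 0x84]
t2 = [0xf1, 0xd1, 0xdd, 0xd3, 0x39, 0x3d, 0x7e, 0x84]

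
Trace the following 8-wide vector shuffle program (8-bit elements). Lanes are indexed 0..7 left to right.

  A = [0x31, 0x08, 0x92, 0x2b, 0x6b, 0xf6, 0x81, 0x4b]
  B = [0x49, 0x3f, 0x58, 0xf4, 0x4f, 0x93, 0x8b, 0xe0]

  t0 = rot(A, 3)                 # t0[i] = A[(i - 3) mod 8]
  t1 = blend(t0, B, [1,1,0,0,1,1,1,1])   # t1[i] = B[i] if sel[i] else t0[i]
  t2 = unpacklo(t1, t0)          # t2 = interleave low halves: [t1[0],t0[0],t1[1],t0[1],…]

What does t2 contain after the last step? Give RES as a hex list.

t0 = [0xf6, 0x81, 0x4b, 0x31, 0x08, 0x92, 0x2b, 0x6b]
t1 = [0x49, 0x3f, 0x4b, 0x31, 0x4f, 0x93, 0x8b, 0xe0]
t2 = [0x49, 0xf6, 0x3f, 0x81, 0x4b, 0x4b, 0x31, 0x31]

RES = [0x49, 0xf6, 0x3f, 0x81, 0x4b, 0x4b, 0x31, 0x31]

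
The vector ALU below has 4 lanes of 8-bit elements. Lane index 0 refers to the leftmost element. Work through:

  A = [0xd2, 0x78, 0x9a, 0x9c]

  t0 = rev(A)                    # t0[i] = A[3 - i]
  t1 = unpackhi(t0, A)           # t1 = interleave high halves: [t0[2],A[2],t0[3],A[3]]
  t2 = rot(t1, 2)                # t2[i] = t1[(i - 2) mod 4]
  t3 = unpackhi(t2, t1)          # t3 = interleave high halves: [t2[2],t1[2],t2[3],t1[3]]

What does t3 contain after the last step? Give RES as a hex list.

RES = [0x78, 0xd2, 0x9a, 0x9c]

t0 = [0x9c, 0x9a, 0x78, 0xd2]
t1 = [0x78, 0x9a, 0xd2, 0x9c]
t2 = [0xd2, 0x9c, 0x78, 0x9a]
t3 = [0x78, 0xd2, 0x9a, 0x9c]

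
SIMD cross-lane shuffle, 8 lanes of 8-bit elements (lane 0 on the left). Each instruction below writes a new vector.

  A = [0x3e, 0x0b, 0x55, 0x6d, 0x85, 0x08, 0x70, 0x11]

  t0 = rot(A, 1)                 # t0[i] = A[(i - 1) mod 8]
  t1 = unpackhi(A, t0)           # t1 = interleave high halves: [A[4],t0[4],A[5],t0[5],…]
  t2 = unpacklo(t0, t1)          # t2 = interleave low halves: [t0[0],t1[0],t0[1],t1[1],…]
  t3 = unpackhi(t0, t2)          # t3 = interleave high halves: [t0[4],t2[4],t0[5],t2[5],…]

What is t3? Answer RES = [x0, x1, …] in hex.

RES = [ 0x6d  0x0b  0x85  0x08  0x08  0x55  0x70  0x85 ]

→ t0 |11|3e|0b|55|6d|85|08|70|
→ t1 |85|6d|08|85|70|08|11|70|
→ t2 |11|85|3e|6d|0b|08|55|85|
→ t3 |6d|0b|85|08|08|55|70|85|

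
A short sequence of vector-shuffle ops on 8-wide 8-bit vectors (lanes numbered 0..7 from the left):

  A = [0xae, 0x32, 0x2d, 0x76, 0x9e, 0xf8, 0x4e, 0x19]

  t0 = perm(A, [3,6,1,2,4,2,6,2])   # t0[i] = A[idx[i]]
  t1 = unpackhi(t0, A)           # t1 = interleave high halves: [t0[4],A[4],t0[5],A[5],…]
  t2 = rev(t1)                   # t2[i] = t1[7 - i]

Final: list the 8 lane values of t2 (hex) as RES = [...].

→ t0 |76|4e|32|2d|9e|2d|4e|2d|
→ t1 |9e|9e|2d|f8|4e|4e|2d|19|
→ t2 |19|2d|4e|4e|f8|2d|9e|9e|

RES = [0x19, 0x2d, 0x4e, 0x4e, 0xf8, 0x2d, 0x9e, 0x9e]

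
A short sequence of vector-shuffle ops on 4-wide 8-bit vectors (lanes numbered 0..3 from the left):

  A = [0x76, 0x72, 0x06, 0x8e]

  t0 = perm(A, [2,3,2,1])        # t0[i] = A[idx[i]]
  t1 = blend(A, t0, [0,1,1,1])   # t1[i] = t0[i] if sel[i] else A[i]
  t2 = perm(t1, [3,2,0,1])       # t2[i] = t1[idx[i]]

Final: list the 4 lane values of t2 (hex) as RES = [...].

t0 = [0x06, 0x8e, 0x06, 0x72]
t1 = [0x76, 0x8e, 0x06, 0x72]
t2 = [0x72, 0x06, 0x76, 0x8e]

RES = [ 0x72  0x06  0x76  0x8e ]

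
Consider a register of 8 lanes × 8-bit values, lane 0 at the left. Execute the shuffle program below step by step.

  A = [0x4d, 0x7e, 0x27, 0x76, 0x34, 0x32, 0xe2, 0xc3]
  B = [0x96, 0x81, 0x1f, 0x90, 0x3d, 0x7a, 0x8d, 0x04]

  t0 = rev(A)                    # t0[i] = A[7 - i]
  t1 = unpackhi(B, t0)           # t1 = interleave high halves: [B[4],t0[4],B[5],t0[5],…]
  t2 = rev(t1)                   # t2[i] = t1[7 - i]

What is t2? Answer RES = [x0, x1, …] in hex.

  t0: c3 e2 32 34 76 27 7e 4d
  t1: 3d 76 7a 27 8d 7e 04 4d
  t2: 4d 04 7e 8d 27 7a 76 3d

RES = [ 0x4d  0x04  0x7e  0x8d  0x27  0x7a  0x76  0x3d ]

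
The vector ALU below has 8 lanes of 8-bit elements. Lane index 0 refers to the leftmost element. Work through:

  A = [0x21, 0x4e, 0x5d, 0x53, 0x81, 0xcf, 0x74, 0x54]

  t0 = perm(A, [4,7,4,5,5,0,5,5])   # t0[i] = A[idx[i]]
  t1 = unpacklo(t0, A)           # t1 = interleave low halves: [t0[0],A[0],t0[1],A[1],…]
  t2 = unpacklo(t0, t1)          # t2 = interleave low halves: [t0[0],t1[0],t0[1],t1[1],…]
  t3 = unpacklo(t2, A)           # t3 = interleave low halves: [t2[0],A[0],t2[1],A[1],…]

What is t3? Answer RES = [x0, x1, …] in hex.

  t0: 81 54 81 cf cf 21 cf cf
  t1: 81 21 54 4e 81 5d cf 53
  t2: 81 81 54 21 81 54 cf 4e
  t3: 81 21 81 4e 54 5d 21 53

RES = [ 0x81  0x21  0x81  0x4e  0x54  0x5d  0x21  0x53 ]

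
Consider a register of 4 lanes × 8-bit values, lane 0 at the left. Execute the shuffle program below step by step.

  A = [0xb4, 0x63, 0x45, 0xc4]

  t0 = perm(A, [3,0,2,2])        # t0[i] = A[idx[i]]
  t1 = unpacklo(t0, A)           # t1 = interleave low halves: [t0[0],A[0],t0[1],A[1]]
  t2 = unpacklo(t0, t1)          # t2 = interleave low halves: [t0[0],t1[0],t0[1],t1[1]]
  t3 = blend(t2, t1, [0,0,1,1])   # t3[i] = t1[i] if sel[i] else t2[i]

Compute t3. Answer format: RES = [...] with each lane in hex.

RES = [0xc4, 0xc4, 0xb4, 0x63]

→ t0 |c4|b4|45|45|
→ t1 |c4|b4|b4|63|
→ t2 |c4|c4|b4|b4|
→ t3 |c4|c4|b4|63|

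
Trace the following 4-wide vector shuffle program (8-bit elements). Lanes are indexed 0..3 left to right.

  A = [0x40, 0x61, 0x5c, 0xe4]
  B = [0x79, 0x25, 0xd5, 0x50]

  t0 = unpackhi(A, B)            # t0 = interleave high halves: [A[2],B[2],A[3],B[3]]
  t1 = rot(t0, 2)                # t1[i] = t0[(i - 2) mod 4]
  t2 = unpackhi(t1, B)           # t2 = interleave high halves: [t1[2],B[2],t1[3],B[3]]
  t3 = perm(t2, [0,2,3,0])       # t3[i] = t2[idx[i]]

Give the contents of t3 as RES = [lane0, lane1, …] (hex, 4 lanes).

RES = [0x5c, 0xd5, 0x50, 0x5c]

t0 = [0x5c, 0xd5, 0xe4, 0x50]
t1 = [0xe4, 0x50, 0x5c, 0xd5]
t2 = [0x5c, 0xd5, 0xd5, 0x50]
t3 = [0x5c, 0xd5, 0x50, 0x5c]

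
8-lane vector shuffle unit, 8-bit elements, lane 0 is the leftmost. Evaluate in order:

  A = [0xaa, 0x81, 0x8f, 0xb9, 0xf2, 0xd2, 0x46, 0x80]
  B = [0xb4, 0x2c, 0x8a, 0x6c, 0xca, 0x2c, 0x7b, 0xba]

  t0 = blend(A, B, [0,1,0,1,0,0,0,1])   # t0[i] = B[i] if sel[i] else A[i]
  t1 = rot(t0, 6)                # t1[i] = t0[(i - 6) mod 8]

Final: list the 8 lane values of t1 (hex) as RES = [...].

t0 = [0xaa, 0x2c, 0x8f, 0x6c, 0xf2, 0xd2, 0x46, 0xba]
t1 = [0x8f, 0x6c, 0xf2, 0xd2, 0x46, 0xba, 0xaa, 0x2c]

RES = [0x8f, 0x6c, 0xf2, 0xd2, 0x46, 0xba, 0xaa, 0x2c]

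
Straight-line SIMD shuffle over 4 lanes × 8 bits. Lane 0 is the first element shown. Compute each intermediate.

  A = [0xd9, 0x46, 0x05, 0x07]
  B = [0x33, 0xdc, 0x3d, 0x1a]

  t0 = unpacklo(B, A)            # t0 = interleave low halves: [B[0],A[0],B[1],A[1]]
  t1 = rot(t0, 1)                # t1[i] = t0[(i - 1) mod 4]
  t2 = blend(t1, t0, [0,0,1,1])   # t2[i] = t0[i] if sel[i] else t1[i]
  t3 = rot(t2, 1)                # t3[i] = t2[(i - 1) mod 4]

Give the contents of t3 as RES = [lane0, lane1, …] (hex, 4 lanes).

→ t0 |33|d9|dc|46|
→ t1 |46|33|d9|dc|
→ t2 |46|33|dc|46|
→ t3 |46|46|33|dc|

RES = [0x46, 0x46, 0x33, 0xdc]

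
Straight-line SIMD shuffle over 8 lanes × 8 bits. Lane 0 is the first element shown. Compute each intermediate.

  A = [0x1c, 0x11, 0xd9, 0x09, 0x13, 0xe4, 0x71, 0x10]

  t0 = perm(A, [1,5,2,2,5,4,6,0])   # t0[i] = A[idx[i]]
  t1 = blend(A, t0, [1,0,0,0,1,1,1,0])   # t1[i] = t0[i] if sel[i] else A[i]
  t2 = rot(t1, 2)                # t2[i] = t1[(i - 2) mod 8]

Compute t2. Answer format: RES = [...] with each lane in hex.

t0 = [0x11, 0xe4, 0xd9, 0xd9, 0xe4, 0x13, 0x71, 0x1c]
t1 = [0x11, 0x11, 0xd9, 0x09, 0xe4, 0x13, 0x71, 0x10]
t2 = [0x71, 0x10, 0x11, 0x11, 0xd9, 0x09, 0xe4, 0x13]

RES = [0x71, 0x10, 0x11, 0x11, 0xd9, 0x09, 0xe4, 0x13]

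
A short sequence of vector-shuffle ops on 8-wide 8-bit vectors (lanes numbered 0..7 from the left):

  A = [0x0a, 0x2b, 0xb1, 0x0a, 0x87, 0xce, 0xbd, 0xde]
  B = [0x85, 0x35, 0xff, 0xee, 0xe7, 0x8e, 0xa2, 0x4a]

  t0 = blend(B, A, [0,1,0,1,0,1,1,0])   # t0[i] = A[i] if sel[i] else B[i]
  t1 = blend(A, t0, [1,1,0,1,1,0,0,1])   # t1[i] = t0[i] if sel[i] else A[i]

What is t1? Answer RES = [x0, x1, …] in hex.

RES = [ 0x85  0x2b  0xb1  0x0a  0xe7  0xce  0xbd  0x4a ]

  t0: 85 2b ff 0a e7 ce bd 4a
  t1: 85 2b b1 0a e7 ce bd 4a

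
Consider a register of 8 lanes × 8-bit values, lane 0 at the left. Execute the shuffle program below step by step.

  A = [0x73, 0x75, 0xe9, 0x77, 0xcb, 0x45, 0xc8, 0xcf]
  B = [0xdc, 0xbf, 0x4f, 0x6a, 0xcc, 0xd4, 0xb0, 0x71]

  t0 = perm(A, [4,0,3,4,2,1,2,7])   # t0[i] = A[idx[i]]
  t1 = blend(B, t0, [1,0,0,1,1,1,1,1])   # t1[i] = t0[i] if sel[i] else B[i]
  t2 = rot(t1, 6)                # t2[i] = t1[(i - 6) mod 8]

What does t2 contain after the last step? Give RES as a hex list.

RES = [0x4f, 0xcb, 0xe9, 0x75, 0xe9, 0xcf, 0xcb, 0xbf]

t0 = [0xcb, 0x73, 0x77, 0xcb, 0xe9, 0x75, 0xe9, 0xcf]
t1 = [0xcb, 0xbf, 0x4f, 0xcb, 0xe9, 0x75, 0xe9, 0xcf]
t2 = [0x4f, 0xcb, 0xe9, 0x75, 0xe9, 0xcf, 0xcb, 0xbf]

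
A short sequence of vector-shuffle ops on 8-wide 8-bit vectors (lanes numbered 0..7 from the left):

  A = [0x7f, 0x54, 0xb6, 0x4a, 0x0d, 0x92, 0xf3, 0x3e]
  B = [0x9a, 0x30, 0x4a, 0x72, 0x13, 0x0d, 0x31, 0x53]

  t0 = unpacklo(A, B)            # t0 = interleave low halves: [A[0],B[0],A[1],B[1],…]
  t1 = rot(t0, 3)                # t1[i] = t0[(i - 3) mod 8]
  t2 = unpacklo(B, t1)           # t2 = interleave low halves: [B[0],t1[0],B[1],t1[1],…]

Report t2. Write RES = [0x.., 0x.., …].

RES = [ 0x9a  0x4a  0x30  0x4a  0x4a  0x72  0x72  0x7f ]

t0 = [0x7f, 0x9a, 0x54, 0x30, 0xb6, 0x4a, 0x4a, 0x72]
t1 = [0x4a, 0x4a, 0x72, 0x7f, 0x9a, 0x54, 0x30, 0xb6]
t2 = [0x9a, 0x4a, 0x30, 0x4a, 0x4a, 0x72, 0x72, 0x7f]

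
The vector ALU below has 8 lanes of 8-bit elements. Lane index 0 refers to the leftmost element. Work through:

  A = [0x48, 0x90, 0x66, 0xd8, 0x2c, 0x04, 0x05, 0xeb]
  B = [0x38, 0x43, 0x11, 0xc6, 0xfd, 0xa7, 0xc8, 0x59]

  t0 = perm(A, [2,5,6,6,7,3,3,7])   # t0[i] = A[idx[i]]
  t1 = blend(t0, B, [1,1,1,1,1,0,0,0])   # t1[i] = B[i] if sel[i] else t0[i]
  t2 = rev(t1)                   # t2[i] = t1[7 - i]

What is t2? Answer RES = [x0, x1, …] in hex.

→ t0 |66|04|05|05|eb|d8|d8|eb|
→ t1 |38|43|11|c6|fd|d8|d8|eb|
→ t2 |eb|d8|d8|fd|c6|11|43|38|

RES = [ 0xeb  0xd8  0xd8  0xfd  0xc6  0x11  0x43  0x38 ]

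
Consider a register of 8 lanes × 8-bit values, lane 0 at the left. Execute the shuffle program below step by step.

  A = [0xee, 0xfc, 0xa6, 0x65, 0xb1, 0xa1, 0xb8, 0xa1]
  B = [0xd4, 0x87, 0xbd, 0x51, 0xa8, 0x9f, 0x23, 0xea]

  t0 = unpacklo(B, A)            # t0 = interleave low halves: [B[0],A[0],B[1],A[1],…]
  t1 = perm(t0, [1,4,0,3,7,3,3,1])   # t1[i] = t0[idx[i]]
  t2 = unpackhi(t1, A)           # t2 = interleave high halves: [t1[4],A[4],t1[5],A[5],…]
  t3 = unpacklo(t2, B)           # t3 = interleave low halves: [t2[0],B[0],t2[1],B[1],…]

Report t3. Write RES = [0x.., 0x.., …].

  t0: d4 ee 87 fc bd a6 51 65
  t1: ee bd d4 fc 65 fc fc ee
  t2: 65 b1 fc a1 fc b8 ee a1
  t3: 65 d4 b1 87 fc bd a1 51

RES = [0x65, 0xd4, 0xb1, 0x87, 0xfc, 0xbd, 0xa1, 0x51]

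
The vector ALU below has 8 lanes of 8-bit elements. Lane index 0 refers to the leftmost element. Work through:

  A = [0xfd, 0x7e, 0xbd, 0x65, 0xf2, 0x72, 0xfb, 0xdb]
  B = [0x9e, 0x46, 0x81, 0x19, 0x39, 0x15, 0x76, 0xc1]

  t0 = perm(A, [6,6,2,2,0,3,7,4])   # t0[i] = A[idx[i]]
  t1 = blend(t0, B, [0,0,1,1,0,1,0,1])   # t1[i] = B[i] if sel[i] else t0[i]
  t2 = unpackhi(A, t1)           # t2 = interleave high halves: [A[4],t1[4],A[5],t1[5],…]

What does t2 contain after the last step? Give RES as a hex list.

RES = [0xf2, 0xfd, 0x72, 0x15, 0xfb, 0xdb, 0xdb, 0xc1]

→ t0 |fb|fb|bd|bd|fd|65|db|f2|
→ t1 |fb|fb|81|19|fd|15|db|c1|
→ t2 |f2|fd|72|15|fb|db|db|c1|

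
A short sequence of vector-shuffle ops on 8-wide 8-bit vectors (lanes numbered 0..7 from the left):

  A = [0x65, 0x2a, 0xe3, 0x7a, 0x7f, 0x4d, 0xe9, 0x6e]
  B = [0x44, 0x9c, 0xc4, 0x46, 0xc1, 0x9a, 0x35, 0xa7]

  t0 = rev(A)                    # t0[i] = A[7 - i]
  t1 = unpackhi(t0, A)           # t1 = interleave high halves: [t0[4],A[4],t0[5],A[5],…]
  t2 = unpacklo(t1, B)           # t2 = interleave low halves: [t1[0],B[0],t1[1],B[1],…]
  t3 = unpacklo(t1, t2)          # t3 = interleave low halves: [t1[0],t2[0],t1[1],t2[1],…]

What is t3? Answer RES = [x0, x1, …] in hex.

RES = [ 0x7a  0x7a  0x7f  0x44  0xe3  0x7f  0x4d  0x9c ]

→ t0 |6e|e9|4d|7f|7a|e3|2a|65|
→ t1 |7a|7f|e3|4d|2a|e9|65|6e|
→ t2 |7a|44|7f|9c|e3|c4|4d|46|
→ t3 |7a|7a|7f|44|e3|7f|4d|9c|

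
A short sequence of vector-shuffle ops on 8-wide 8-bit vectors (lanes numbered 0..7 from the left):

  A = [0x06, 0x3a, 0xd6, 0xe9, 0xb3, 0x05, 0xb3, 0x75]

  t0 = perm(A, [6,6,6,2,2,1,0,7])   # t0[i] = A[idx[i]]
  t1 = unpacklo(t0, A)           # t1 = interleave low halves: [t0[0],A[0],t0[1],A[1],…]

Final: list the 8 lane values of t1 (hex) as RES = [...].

→ t0 |b3|b3|b3|d6|d6|3a|06|75|
→ t1 |b3|06|b3|3a|b3|d6|d6|e9|

RES = [0xb3, 0x06, 0xb3, 0x3a, 0xb3, 0xd6, 0xd6, 0xe9]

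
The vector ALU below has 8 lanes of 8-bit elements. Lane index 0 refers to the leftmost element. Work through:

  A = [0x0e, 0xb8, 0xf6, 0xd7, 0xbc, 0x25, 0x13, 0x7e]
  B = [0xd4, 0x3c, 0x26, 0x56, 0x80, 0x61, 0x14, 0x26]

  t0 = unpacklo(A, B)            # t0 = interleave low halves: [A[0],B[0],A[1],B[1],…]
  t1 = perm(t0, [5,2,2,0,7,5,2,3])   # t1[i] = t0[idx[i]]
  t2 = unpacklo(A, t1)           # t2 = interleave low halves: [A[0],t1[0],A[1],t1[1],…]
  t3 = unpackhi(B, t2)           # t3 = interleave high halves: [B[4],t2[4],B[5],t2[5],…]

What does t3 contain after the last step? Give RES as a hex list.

RES = [ 0x80  0xf6  0x61  0xb8  0x14  0xd7  0x26  0x0e ]

t0 = [0x0e, 0xd4, 0xb8, 0x3c, 0xf6, 0x26, 0xd7, 0x56]
t1 = [0x26, 0xb8, 0xb8, 0x0e, 0x56, 0x26, 0xb8, 0x3c]
t2 = [0x0e, 0x26, 0xb8, 0xb8, 0xf6, 0xb8, 0xd7, 0x0e]
t3 = [0x80, 0xf6, 0x61, 0xb8, 0x14, 0xd7, 0x26, 0x0e]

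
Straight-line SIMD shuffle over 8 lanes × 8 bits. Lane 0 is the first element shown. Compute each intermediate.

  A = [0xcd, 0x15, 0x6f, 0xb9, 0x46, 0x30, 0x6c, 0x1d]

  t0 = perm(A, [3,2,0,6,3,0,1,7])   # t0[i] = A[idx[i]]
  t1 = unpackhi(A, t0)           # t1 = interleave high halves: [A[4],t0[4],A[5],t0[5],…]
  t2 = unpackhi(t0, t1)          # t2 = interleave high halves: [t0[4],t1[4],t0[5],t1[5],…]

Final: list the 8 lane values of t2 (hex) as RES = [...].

t0 = [0xb9, 0x6f, 0xcd, 0x6c, 0xb9, 0xcd, 0x15, 0x1d]
t1 = [0x46, 0xb9, 0x30, 0xcd, 0x6c, 0x15, 0x1d, 0x1d]
t2 = [0xb9, 0x6c, 0xcd, 0x15, 0x15, 0x1d, 0x1d, 0x1d]

RES = [0xb9, 0x6c, 0xcd, 0x15, 0x15, 0x1d, 0x1d, 0x1d]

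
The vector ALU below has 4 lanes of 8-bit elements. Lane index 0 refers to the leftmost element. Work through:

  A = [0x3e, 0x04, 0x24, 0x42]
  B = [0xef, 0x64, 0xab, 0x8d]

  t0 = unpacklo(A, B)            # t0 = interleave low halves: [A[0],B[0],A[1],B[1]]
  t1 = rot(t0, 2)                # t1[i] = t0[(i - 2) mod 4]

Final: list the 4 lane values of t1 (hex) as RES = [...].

RES = [0x04, 0x64, 0x3e, 0xef]

t0 = [0x3e, 0xef, 0x04, 0x64]
t1 = [0x04, 0x64, 0x3e, 0xef]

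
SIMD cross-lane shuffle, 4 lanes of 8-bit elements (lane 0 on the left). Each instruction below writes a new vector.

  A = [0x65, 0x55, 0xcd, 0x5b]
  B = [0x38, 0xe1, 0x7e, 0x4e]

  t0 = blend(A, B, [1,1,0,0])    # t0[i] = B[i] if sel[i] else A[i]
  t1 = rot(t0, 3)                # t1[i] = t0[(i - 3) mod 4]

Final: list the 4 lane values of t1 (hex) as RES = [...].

→ t0 |38|e1|cd|5b|
→ t1 |e1|cd|5b|38|

RES = [ 0xe1  0xcd  0x5b  0x38 ]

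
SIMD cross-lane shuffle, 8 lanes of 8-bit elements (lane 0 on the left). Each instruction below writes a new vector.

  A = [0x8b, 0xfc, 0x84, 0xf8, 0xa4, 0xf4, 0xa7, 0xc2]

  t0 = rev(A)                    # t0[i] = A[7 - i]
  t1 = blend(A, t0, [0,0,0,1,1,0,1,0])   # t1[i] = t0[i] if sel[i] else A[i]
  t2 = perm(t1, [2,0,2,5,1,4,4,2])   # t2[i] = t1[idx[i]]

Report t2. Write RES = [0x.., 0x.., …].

RES = [0x84, 0x8b, 0x84, 0xf4, 0xfc, 0xf8, 0xf8, 0x84]

  t0: c2 a7 f4 a4 f8 84 fc 8b
  t1: 8b fc 84 a4 f8 f4 fc c2
  t2: 84 8b 84 f4 fc f8 f8 84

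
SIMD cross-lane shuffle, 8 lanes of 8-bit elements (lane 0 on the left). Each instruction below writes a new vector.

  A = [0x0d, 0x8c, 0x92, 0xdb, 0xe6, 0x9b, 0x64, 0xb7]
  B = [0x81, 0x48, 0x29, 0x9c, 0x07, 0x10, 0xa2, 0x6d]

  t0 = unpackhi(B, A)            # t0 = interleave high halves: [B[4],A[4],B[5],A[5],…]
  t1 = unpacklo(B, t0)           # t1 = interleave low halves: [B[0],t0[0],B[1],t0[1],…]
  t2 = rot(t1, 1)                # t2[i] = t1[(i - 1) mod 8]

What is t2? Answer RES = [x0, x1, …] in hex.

RES = [0x9b, 0x81, 0x07, 0x48, 0xe6, 0x29, 0x10, 0x9c]

→ t0 |07|e6|10|9b|a2|64|6d|b7|
→ t1 |81|07|48|e6|29|10|9c|9b|
→ t2 |9b|81|07|48|e6|29|10|9c|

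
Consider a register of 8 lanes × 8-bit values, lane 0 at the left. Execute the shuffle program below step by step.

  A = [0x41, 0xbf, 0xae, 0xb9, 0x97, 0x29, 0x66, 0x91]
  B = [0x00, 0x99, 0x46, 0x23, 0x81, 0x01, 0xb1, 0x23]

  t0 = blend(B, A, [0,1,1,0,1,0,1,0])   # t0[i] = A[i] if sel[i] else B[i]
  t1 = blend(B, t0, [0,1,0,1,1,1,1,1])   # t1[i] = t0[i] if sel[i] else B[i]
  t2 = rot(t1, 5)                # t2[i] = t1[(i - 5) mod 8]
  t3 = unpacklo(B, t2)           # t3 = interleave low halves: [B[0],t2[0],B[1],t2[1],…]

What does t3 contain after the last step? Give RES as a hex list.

→ t0 |00|bf|ae|23|97|01|66|23|
→ t1 |00|bf|46|23|97|01|66|23|
→ t2 |23|97|01|66|23|00|bf|46|
→ t3 |00|23|99|97|46|01|23|66|

RES = [ 0x00  0x23  0x99  0x97  0x46  0x01  0x23  0x66 ]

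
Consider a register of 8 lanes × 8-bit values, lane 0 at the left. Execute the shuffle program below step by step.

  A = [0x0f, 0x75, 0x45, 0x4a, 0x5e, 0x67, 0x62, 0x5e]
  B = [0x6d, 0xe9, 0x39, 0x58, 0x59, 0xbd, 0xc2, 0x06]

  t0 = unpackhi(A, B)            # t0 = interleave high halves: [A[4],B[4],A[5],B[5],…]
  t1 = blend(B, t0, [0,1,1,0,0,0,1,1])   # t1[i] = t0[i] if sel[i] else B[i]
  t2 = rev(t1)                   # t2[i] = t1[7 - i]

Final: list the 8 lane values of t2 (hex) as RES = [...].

  t0: 5e 59 67 bd 62 c2 5e 06
  t1: 6d 59 67 58 59 bd 5e 06
  t2: 06 5e bd 59 58 67 59 6d

RES = [ 0x06  0x5e  0xbd  0x59  0x58  0x67  0x59  0x6d ]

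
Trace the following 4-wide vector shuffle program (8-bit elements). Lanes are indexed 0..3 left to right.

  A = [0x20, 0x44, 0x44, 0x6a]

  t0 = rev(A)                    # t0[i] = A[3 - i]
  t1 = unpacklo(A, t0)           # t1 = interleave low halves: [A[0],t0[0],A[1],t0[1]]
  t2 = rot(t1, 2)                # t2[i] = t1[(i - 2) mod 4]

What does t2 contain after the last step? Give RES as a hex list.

  t0: 6a 44 44 20
  t1: 20 6a 44 44
  t2: 44 44 20 6a

RES = [0x44, 0x44, 0x20, 0x6a]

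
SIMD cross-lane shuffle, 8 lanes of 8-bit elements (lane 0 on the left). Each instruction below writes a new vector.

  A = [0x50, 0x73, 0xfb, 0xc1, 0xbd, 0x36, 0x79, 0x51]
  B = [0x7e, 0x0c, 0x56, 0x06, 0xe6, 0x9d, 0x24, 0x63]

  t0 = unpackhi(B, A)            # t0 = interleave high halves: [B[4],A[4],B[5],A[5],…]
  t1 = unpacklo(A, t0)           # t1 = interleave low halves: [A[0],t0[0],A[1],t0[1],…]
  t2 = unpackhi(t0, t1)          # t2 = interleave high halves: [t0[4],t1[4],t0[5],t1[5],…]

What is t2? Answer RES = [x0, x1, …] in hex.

RES = [ 0x24  0xfb  0x79  0x9d  0x63  0xc1  0x51  0x36 ]

t0 = [0xe6, 0xbd, 0x9d, 0x36, 0x24, 0x79, 0x63, 0x51]
t1 = [0x50, 0xe6, 0x73, 0xbd, 0xfb, 0x9d, 0xc1, 0x36]
t2 = [0x24, 0xfb, 0x79, 0x9d, 0x63, 0xc1, 0x51, 0x36]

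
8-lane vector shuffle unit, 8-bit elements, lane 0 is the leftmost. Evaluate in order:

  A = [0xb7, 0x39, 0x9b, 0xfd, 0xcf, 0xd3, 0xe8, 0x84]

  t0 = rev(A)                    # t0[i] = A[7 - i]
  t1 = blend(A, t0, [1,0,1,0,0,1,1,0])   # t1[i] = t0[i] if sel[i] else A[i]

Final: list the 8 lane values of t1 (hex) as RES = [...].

  t0: 84 e8 d3 cf fd 9b 39 b7
  t1: 84 39 d3 fd cf 9b 39 84

RES = [ 0x84  0x39  0xd3  0xfd  0xcf  0x9b  0x39  0x84 ]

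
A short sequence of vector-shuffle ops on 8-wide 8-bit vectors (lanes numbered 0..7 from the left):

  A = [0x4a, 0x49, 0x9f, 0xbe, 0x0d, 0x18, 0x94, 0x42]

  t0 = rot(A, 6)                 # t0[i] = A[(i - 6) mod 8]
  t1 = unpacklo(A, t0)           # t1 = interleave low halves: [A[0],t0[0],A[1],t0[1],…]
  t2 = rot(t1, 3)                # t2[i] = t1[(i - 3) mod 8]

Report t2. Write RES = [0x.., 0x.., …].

t0 = [0x9f, 0xbe, 0x0d, 0x18, 0x94, 0x42, 0x4a, 0x49]
t1 = [0x4a, 0x9f, 0x49, 0xbe, 0x9f, 0x0d, 0xbe, 0x18]
t2 = [0x0d, 0xbe, 0x18, 0x4a, 0x9f, 0x49, 0xbe, 0x9f]

RES = [ 0x0d  0xbe  0x18  0x4a  0x9f  0x49  0xbe  0x9f ]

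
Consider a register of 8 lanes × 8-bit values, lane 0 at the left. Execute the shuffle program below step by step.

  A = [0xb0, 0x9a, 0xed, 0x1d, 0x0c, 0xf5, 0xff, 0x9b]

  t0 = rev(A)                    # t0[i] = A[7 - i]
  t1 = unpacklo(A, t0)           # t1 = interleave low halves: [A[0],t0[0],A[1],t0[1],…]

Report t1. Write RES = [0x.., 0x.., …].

RES = [0xb0, 0x9b, 0x9a, 0xff, 0xed, 0xf5, 0x1d, 0x0c]

  t0: 9b ff f5 0c 1d ed 9a b0
  t1: b0 9b 9a ff ed f5 1d 0c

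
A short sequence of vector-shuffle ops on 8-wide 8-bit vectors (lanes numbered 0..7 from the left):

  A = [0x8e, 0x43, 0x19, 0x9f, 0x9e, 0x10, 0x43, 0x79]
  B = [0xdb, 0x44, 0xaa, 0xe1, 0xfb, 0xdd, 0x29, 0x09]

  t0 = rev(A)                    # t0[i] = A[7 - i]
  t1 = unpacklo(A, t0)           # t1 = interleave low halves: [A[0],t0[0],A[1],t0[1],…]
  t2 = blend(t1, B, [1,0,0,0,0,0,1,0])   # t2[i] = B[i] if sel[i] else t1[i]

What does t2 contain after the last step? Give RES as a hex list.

  t0: 79 43 10 9e 9f 19 43 8e
  t1: 8e 79 43 43 19 10 9f 9e
  t2: db 79 43 43 19 10 29 9e

RES = [ 0xdb  0x79  0x43  0x43  0x19  0x10  0x29  0x9e ]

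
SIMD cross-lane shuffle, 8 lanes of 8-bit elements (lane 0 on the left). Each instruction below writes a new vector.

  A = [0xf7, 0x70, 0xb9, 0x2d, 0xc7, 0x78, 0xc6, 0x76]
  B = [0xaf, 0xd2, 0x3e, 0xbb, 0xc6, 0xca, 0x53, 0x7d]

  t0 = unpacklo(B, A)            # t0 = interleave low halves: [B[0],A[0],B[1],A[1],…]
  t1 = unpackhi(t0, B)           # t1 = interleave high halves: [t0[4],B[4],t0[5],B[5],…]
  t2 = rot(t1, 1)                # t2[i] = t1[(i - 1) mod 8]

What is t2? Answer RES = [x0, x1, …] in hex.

RES = [ 0x7d  0x3e  0xc6  0xb9  0xca  0xbb  0x53  0x2d ]

→ t0 |af|f7|d2|70|3e|b9|bb|2d|
→ t1 |3e|c6|b9|ca|bb|53|2d|7d|
→ t2 |7d|3e|c6|b9|ca|bb|53|2d|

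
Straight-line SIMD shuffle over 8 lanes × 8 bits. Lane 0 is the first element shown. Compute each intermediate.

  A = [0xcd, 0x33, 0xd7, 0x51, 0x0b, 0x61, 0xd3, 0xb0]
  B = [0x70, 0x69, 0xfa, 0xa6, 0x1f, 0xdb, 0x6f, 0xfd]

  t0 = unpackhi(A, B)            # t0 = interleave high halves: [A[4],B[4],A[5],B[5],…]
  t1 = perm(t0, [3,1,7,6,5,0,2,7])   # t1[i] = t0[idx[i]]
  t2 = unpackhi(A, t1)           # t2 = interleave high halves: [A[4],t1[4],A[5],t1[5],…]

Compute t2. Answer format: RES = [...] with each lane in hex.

RES = [0x0b, 0x6f, 0x61, 0x0b, 0xd3, 0x61, 0xb0, 0xfd]

t0 = [0x0b, 0x1f, 0x61, 0xdb, 0xd3, 0x6f, 0xb0, 0xfd]
t1 = [0xdb, 0x1f, 0xfd, 0xb0, 0x6f, 0x0b, 0x61, 0xfd]
t2 = [0x0b, 0x6f, 0x61, 0x0b, 0xd3, 0x61, 0xb0, 0xfd]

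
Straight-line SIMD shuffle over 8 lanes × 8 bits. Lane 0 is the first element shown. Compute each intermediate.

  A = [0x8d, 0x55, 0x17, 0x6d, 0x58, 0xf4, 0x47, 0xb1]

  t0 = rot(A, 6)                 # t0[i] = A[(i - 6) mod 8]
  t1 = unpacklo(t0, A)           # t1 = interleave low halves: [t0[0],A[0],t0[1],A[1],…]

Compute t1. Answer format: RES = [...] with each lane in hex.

RES = [ 0x17  0x8d  0x6d  0x55  0x58  0x17  0xf4  0x6d ]

  t0: 17 6d 58 f4 47 b1 8d 55
  t1: 17 8d 6d 55 58 17 f4 6d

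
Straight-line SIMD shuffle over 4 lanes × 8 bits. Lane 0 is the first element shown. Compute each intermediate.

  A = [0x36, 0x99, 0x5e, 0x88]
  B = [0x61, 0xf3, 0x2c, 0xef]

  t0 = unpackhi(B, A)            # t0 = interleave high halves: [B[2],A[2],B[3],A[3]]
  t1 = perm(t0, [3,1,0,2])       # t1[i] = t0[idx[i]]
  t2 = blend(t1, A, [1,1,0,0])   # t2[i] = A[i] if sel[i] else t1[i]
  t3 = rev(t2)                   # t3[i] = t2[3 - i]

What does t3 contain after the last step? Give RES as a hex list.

t0 = [0x2c, 0x5e, 0xef, 0x88]
t1 = [0x88, 0x5e, 0x2c, 0xef]
t2 = [0x36, 0x99, 0x2c, 0xef]
t3 = [0xef, 0x2c, 0x99, 0x36]

RES = [0xef, 0x2c, 0x99, 0x36]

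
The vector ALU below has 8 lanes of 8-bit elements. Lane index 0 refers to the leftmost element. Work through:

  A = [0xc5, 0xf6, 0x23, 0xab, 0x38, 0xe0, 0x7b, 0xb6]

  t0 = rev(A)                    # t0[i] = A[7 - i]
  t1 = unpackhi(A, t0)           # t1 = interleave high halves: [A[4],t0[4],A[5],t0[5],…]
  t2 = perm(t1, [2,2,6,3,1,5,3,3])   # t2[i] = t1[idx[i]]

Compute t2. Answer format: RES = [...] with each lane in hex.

RES = [0xe0, 0xe0, 0xb6, 0x23, 0xab, 0xf6, 0x23, 0x23]

  t0: b6 7b e0 38 ab 23 f6 c5
  t1: 38 ab e0 23 7b f6 b6 c5
  t2: e0 e0 b6 23 ab f6 23 23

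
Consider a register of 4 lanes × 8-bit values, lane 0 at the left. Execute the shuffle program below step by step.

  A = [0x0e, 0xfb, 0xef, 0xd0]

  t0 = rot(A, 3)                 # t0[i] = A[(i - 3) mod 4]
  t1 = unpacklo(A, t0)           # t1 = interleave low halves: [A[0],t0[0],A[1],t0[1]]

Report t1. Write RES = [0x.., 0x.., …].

t0 = [0xfb, 0xef, 0xd0, 0x0e]
t1 = [0x0e, 0xfb, 0xfb, 0xef]

RES = [0x0e, 0xfb, 0xfb, 0xef]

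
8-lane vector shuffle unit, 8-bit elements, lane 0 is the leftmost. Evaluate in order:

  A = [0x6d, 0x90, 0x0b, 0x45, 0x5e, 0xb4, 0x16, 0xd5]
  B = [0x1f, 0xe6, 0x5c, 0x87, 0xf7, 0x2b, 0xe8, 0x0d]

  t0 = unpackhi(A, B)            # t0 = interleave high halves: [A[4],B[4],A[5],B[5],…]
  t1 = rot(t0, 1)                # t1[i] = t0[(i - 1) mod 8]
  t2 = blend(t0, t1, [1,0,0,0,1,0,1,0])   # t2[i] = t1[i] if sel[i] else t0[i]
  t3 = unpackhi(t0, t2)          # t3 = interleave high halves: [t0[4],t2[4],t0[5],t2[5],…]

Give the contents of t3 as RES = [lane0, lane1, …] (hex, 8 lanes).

RES = [ 0x16  0x2b  0xe8  0xe8  0xd5  0xe8  0x0d  0x0d ]

  t0: 5e f7 b4 2b 16 e8 d5 0d
  t1: 0d 5e f7 b4 2b 16 e8 d5
  t2: 0d f7 b4 2b 2b e8 e8 0d
  t3: 16 2b e8 e8 d5 e8 0d 0d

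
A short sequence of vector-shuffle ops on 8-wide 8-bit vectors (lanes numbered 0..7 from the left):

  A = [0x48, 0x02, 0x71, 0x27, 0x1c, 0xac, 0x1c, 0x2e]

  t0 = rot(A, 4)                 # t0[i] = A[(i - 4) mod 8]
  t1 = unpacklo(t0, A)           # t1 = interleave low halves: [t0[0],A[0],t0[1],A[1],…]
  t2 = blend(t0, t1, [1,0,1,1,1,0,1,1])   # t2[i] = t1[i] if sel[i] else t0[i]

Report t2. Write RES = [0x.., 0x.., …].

  t0: 1c ac 1c 2e 48 02 71 27
  t1: 1c 48 ac 02 1c 71 2e 27
  t2: 1c ac ac 02 1c 02 2e 27

RES = [ 0x1c  0xac  0xac  0x02  0x1c  0x02  0x2e  0x27 ]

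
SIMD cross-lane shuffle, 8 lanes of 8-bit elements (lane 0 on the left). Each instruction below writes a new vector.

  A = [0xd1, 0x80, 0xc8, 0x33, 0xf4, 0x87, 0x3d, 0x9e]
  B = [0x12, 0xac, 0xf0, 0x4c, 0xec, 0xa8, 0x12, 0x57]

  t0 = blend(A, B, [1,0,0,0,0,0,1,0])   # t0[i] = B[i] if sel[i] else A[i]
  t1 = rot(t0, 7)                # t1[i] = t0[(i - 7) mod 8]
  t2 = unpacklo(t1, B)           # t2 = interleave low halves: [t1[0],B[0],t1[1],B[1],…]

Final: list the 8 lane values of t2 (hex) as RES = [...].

RES = [0x80, 0x12, 0xc8, 0xac, 0x33, 0xf0, 0xf4, 0x4c]

t0 = [0x12, 0x80, 0xc8, 0x33, 0xf4, 0x87, 0x12, 0x9e]
t1 = [0x80, 0xc8, 0x33, 0xf4, 0x87, 0x12, 0x9e, 0x12]
t2 = [0x80, 0x12, 0xc8, 0xac, 0x33, 0xf0, 0xf4, 0x4c]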